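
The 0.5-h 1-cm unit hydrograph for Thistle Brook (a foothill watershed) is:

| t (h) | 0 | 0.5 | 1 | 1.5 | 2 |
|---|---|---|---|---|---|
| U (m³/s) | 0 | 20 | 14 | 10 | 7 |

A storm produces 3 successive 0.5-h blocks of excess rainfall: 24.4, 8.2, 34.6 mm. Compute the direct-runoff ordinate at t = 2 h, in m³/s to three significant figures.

By discrete convolution, Q_j = Σ (P_i / 10 mm) · U_{j−i}.
At t = 2 h (j=4): Q = (24.4/10)·7 + (8.2/10)·10 + (34.6/10)·14 = 73.7 m³/s.

Q ≈ 73.7 m³/s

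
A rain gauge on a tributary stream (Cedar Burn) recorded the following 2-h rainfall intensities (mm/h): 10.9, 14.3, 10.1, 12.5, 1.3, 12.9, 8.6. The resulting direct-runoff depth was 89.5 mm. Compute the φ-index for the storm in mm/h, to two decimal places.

Only the 6 blocks with intensity above φ contribute runoff: 10.9, 14.3, 10.1, 12.5, 12.9, 8.6 mm/h.
Σ(I−φ)·Δt = d  ⇒  (10.9+14.3+10.1+12.5+12.9+8.6 − 6φ)·2 = 89.5
φ = (69.30 − 89.5/2) / 6 = 4.09 mm/h.

φ ≈ 4.09 mm/h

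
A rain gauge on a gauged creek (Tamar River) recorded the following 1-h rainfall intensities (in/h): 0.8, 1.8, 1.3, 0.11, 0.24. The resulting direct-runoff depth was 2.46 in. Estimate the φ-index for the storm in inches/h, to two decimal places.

φ ≈ 0.48 in/h

Only the 3 blocks with intensity above φ contribute runoff: 0.8, 1.8, 1.3 in/h.
Σ(I−φ)·Δt = d  ⇒  (0.8+1.8+1.3 − 3φ)·1 = 2.46
φ = (3.900 − 2.46/1) / 3 = 0.48 in/h.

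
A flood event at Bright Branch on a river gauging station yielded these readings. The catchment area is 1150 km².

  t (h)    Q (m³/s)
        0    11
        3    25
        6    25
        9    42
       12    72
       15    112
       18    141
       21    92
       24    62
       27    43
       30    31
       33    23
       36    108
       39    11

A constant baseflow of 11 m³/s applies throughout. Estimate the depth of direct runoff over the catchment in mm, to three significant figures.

d ≈ 6.05 mm

Direct runoff: 0.0, 14.0, 14.0, 31.0, 61.0, 101.0, 130.0, 81.0, 51.0, 32.0, 20.0, 12.0, 97.0, 0.0 m³/s; ΣQ_DR = 644.0 m³/s.
V = ΣQ_DR · Δt = 644.0 × 10800 s = 6.955 × 10^6 m³.
Over A = 1150 km², depth = V / A = 6.05 mm.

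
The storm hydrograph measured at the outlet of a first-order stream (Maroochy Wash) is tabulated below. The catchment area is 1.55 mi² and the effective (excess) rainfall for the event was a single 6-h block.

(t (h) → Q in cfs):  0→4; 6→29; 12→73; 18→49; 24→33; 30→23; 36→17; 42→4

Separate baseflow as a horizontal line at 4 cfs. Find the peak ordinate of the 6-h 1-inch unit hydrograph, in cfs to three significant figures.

Direct runoff: 0.0, 25.0, 69.0, 45.0, 29.0, 19.0, 13.0, 0.0 cfs; ΣQ_DR = 200.0 cfs, peak = 69.0 cfs.
Runoff depth d = ΣQ_DR·Δt / A = 200.0 × 21600 / (1.55 mi²) = 1.200 in.
The 1-inch UH is the DRH scaled by (1 in)/d, so U_p = 69.0 × 1/1.200 = 57.5 cfs.

U_p ≈ 57.5 cfs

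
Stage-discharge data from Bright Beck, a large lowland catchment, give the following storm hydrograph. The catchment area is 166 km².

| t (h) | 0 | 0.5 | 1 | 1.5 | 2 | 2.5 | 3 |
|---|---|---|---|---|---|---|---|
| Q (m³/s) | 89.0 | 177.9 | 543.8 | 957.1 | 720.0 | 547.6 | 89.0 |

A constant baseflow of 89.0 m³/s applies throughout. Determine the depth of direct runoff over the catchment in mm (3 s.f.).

Direct runoff: 0.0, 88.9, 454.8, 868.1, 631.0, 458.6, 0.0 m³/s; ΣQ_DR = 2501 m³/s.
V = ΣQ_DR · Δt = 2501 × 1800 s = 4.503 × 10^6 m³.
Over A = 166 km², depth = V / A = 27.1 mm.

d ≈ 27.1 mm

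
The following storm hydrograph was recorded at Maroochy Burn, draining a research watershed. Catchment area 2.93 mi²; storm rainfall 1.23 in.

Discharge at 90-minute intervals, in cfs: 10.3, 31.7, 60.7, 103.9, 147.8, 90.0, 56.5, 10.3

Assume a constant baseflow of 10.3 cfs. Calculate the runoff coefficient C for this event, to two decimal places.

ΣQ_DR = 428.8 cfs; V = ΣQ_DR·Δt = 2.316 × 10^6 ft³.
Runoff depth d = V / A = 0.3402 in.
C = d / P = 0.3402 / 1.23 = 0.28.

C ≈ 0.28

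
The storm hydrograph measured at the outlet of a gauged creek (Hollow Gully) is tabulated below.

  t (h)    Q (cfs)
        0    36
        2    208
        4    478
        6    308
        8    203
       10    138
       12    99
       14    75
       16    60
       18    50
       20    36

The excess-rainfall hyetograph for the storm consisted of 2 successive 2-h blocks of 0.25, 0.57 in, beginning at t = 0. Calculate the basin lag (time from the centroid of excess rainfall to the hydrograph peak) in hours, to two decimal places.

Centroid of excess rainfall: t_c = Σ P_i·t̄_i / ΣP_i = 2.3902 h (block centres at 1, 3 h).
Hydrograph peak occurs at t = 4 h, so basin lag t_L = 4 − 2.3902 = 1.61 h.

t_L ≈ 1.61 h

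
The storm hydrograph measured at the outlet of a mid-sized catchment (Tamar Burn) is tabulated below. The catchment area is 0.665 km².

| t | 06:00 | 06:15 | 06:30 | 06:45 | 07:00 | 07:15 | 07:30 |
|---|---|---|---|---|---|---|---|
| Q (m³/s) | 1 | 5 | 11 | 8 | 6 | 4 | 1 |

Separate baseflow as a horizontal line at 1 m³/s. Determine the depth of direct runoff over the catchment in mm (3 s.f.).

Direct runoff: 0.0, 4.0, 10.0, 7.0, 5.0, 3.0, 0.0 m³/s; ΣQ_DR = 29.00 m³/s.
V = ΣQ_DR · Δt = 29.00 × 900 s = 26100 m³.
Over A = 0.665 km², depth = V / A = 39.2 mm.

d ≈ 39.2 mm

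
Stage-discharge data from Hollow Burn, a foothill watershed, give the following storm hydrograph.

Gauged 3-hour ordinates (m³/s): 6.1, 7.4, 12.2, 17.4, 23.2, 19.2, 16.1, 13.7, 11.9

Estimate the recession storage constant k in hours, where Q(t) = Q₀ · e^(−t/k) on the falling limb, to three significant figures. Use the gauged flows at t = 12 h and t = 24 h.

On the falling limb, Q drops from 23.2 to 11.9 m³/s between t = 12 h and t = 24 h (Δt = 12 h).
k = −Δt / ln(Q₂/Q₁) = −12 / ln(11.9/23.2) = 18.0 h.

k ≈ 18.0 h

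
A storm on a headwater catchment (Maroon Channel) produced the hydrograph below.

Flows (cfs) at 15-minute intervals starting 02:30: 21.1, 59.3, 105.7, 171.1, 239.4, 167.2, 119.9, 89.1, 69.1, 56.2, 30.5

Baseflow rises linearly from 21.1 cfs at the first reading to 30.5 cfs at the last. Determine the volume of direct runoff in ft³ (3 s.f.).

Direct-runoff ordinates (Q − Q_b): 0.00, 37.26, 82.72, 147.18, 214.54, 141.40, 93.16, 61.42, 40.48, 26.64, 0.00 cfs.
ΣQ_DR = 844.8 cfs.
With Δt = 0.25 h = 900 s, V = ΣQ_DR · Δt = 844.8 × 900 = 7.60 × 10^5 ft³.

V ≈ 7.60 × 10^5 ft³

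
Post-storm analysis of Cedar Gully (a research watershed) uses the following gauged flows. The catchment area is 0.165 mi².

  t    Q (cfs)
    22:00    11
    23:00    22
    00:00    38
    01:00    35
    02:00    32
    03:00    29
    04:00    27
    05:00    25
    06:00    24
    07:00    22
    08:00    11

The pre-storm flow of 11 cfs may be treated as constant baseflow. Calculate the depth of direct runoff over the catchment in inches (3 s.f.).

Direct runoff: 0.0, 11.0, 27.0, 24.0, 21.0, 18.0, 16.0, 14.0, 13.0, 11.0, 0.0 cfs; ΣQ_DR = 155.0 cfs.
V = ΣQ_DR · Δt = 155.0 × 3600 s = 5.580 × 10^5 ft³.
Over A = 0.165 mi², depth = V / A = 1.46 in.

d ≈ 1.46 in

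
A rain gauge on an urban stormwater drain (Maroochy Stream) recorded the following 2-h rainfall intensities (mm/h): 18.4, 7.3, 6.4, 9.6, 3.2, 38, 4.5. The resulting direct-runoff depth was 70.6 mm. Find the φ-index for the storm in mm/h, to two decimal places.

Only the 2 blocks with intensity above φ contribute runoff: 18.4, 38 mm/h.
Σ(I−φ)·Δt = d  ⇒  (18.4+38 − 2φ)·2 = 70.6
φ = (56.40 − 70.6/2) / 2 = 10.55 mm/h.

φ ≈ 10.55 mm/h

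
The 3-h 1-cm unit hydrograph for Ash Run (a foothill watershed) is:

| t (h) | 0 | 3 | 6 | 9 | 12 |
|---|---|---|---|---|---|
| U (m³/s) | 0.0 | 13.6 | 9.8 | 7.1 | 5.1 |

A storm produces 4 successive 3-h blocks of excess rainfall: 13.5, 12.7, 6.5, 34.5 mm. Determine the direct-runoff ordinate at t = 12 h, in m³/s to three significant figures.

Q ≈ 69.2 m³/s

By discrete convolution, Q_j = Σ (P_i / 10 mm) · U_{j−i}.
At t = 12 h (j=4): Q = (13.5/10)·5.1 + (12.7/10)·7.1 + (6.5/10)·9.8 + (34.5/10)·13.6 = 69.2 m³/s.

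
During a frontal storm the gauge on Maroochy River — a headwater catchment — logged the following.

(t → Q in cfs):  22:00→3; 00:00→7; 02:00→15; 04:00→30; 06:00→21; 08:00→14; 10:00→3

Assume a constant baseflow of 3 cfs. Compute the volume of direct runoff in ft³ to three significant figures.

Direct-runoff ordinates (Q − Q_b): 0.0, 4.0, 12.0, 27.0, 18.0, 11.0, 0.0 cfs.
ΣQ_DR = 72.00 cfs.
With Δt = 2 h = 7200 s, V = ΣQ_DR · Δt = 72.00 × 7200 = 5.18 × 10^5 ft³.

V ≈ 5.18 × 10^5 ft³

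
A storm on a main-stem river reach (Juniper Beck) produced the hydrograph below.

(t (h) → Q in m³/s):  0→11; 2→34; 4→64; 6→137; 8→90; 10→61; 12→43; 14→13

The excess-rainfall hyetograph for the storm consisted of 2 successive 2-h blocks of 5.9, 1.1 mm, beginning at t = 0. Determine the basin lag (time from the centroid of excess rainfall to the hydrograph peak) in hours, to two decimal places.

t_L ≈ 4.69 h

Centroid of excess rainfall: t_c = Σ P_i·t̄_i / ΣP_i = 1.3143 h (block centres at 1, 3 h).
Hydrograph peak occurs at t = 6 h, so basin lag t_L = 6 − 1.3143 = 4.69 h.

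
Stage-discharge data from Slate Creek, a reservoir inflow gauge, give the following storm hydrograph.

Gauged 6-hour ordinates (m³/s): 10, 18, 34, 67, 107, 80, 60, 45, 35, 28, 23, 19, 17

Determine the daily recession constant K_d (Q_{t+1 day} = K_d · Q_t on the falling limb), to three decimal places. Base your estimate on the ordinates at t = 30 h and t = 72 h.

Between t = 30 h and t = 72 h the flow falls from 80 to 17 m³/s over 7×6 h = 42 h.
Per-interval ratio K = (17/80)^(1/7) = 0.8015; K_d = K^(24/6) = 0.413.

K_d ≈ 0.413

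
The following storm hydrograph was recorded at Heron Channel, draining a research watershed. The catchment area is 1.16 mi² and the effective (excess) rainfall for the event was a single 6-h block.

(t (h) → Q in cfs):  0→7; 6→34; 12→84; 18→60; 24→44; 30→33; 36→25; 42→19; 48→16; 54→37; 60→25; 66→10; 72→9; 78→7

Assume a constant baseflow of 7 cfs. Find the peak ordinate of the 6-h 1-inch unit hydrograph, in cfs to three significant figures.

Direct runoff: 0.0, 27.0, 77.0, 53.0, 37.0, 26.0, 18.0, 12.0, 9.0, 30.0, 18.0, 3.0, 2.0, 0.0 cfs; ΣQ_DR = 312.0 cfs, peak = 77.0 cfs.
Runoff depth d = ΣQ_DR·Δt / A = 312.0 × 21600 / (1.16 mi²) = 2.501 in.
The 1-inch UH is the DRH scaled by (1 in)/d, so U_p = 77.0 × 1/2.501 = 30.8 cfs.

U_p ≈ 30.8 cfs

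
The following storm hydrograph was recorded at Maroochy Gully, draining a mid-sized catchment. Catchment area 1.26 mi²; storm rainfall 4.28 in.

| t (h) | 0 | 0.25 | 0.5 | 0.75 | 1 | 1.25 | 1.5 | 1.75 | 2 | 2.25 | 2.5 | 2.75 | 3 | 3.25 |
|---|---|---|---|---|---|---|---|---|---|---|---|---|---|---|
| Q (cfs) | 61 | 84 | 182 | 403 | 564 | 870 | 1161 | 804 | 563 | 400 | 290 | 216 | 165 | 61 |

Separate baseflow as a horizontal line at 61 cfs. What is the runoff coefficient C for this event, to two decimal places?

ΣQ_DR = 4970 cfs; V = ΣQ_DR·Δt = 4.473 × 10^6 ft³.
Runoff depth d = V / A = 1.528 in.
C = d / P = 1.528 / 4.28 = 0.36.

C ≈ 0.36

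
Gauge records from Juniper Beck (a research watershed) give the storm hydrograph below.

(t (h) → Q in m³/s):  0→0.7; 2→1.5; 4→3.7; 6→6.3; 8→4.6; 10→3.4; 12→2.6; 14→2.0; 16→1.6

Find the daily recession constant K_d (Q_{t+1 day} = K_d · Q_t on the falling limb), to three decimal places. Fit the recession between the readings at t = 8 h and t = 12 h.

K_d ≈ 0.033

Between t = 8 h and t = 12 h the flow falls from 4.6 to 2.6 m³/s over 2×2 h = 4 h.
Per-interval ratio K = (2.6/4.6)^(1/2) = 0.7518; K_d = K^(24/2) = 0.033.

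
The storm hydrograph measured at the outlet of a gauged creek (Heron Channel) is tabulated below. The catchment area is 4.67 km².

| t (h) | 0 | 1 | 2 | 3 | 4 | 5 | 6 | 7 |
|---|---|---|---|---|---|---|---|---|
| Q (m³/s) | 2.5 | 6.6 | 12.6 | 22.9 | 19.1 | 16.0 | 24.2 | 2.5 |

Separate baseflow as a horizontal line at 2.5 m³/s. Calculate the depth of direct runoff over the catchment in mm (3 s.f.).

Direct runoff: 0.0, 4.1, 10.1, 20.4, 16.6, 13.5, 21.7, 0.0 m³/s; ΣQ_DR = 86.40 m³/s.
V = ΣQ_DR · Δt = 86.40 × 3600 s = 3.110 × 10^5 m³.
Over A = 4.67 km², depth = V / A = 66.6 mm.

d ≈ 66.6 mm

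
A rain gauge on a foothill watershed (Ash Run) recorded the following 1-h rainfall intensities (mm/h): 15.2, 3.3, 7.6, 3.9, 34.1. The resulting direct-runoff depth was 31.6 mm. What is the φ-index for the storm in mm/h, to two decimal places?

φ ≈ 8.85 mm/h

Only the 2 blocks with intensity above φ contribute runoff: 15.2, 34.1 mm/h.
Σ(I−φ)·Δt = d  ⇒  (15.2+34.1 − 2φ)·1 = 31.6
φ = (49.30 − 31.6/1) / 2 = 8.85 mm/h.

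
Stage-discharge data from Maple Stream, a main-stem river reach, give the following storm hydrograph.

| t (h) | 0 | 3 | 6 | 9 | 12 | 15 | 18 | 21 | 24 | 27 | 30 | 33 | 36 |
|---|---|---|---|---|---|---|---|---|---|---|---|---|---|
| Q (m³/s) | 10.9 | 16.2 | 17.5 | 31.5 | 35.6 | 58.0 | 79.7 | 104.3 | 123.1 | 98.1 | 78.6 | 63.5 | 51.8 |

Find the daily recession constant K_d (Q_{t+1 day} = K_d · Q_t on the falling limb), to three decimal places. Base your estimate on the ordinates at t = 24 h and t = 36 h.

Between t = 24 h and t = 36 h the flow falls from 123.1 to 51.8 m³/s over 4×3 h = 12 h.
Per-interval ratio K = (51.8/123.1)^(1/4) = 0.8054; K_d = K^(24/3) = 0.177.

K_d ≈ 0.177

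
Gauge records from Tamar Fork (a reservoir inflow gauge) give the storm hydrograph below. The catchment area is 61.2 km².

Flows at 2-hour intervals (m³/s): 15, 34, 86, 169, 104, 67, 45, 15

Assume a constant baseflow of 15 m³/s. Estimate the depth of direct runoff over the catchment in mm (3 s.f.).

Direct runoff: 0.0, 19.0, 71.0, 154.0, 89.0, 52.0, 30.0, 0.0 m³/s; ΣQ_DR = 415.0 m³/s.
V = ΣQ_DR · Δt = 415.0 × 7200 s = 2.988 × 10^6 m³.
Over A = 61.2 km², depth = V / A = 48.8 mm.

d ≈ 48.8 mm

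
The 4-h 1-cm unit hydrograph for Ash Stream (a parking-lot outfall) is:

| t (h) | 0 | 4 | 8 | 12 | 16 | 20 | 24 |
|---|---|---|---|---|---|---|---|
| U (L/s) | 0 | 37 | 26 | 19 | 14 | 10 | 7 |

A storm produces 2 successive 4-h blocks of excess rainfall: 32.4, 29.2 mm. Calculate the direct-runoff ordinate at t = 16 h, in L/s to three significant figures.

By discrete convolution, Q_j = Σ (P_i / 10 mm) · U_{j−i}.
At t = 16 h (j=4): Q = (32.4/10)·14 + (29.2/10)·19 = 101 L/s.

Q ≈ 101 L/s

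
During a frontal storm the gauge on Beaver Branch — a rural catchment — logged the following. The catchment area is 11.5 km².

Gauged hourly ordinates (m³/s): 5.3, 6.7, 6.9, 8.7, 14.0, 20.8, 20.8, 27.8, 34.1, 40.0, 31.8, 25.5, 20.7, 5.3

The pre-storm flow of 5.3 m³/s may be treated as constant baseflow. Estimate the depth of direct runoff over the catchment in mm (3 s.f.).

Direct runoff: 0.0, 1.4, 1.6, 3.4, 8.7, 15.5, 15.5, 22.5, 28.8, 34.7, 26.5, 20.2, 15.4, 0.0 m³/s; ΣQ_DR = 194.2 m³/s.
V = ΣQ_DR · Δt = 194.2 × 3600 s = 6.991 × 10^5 m³.
Over A = 11.5 km², depth = V / A = 60.8 mm.

d ≈ 60.8 mm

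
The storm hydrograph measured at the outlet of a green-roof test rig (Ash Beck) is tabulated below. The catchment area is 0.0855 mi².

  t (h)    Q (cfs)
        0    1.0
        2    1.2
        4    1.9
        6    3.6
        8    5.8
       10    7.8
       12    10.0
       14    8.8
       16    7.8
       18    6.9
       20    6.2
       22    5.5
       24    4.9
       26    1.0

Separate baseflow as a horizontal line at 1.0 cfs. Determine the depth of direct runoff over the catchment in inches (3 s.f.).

d ≈ 2.12 in

Direct runoff: 0.0, 0.2, 0.9, 2.6, 4.8, 6.8, 9.0, 7.8, 6.8, 5.9, 5.2, 4.5, 3.9, 0.0 cfs; ΣQ_DR = 58.40 cfs.
V = ΣQ_DR · Δt = 58.40 × 7200 s = 4.205 × 10^5 ft³.
Over A = 0.0855 mi², depth = V / A = 2.12 in.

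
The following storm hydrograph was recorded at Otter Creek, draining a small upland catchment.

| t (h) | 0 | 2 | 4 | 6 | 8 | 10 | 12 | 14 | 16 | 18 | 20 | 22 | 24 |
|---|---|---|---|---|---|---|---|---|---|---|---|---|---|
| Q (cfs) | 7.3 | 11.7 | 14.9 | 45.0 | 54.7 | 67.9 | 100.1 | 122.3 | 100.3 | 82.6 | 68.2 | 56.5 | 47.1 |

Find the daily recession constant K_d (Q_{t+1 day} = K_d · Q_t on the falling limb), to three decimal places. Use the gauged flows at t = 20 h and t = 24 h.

K_d ≈ 0.108

Between t = 20 h and t = 24 h the flow falls from 68.2 to 47.1 cfs over 2×2 h = 4 h.
Per-interval ratio K = (47.1/68.2)^(1/2) = 0.8310; K_d = K^(24/2) = 0.108.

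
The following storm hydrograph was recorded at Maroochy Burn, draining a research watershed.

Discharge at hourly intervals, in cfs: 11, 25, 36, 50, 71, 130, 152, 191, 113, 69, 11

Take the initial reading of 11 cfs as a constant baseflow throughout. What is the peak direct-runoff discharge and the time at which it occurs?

Q_p = 180.0 cfs at t = 7 h

Subtracting baseflow gives direct-runoff ordinates: 0.0, 14.0, 25.0, 39.0, 60.0, 119.0, 141.0, 180.0, 102.0, 58.0, 0.0 cfs.
The maximum is 180.0 cfs, occurring at the reading for t = 7 h.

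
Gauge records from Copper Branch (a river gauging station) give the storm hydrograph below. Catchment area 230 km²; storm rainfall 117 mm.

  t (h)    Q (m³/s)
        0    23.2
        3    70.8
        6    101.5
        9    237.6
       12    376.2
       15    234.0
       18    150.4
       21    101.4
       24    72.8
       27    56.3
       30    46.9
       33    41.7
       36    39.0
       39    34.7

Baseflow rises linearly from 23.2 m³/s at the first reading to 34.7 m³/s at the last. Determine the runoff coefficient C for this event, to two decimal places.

ΣQ_DR = 1181 m³/s; V = ΣQ_DR·Δt = 1.276 × 10^7 m³.
Runoff depth d = V / A = 55.47 mm.
C = d / P = 55.47 / 117 = 0.47.

C ≈ 0.47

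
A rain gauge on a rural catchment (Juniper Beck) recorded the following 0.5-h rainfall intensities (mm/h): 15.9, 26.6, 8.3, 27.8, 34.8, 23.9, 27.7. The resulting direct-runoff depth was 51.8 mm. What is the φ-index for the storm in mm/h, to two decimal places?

φ ≈ 8.85 mm/h

Only the 6 blocks with intensity above φ contribute runoff: 15.9, 26.6, 27.8, 34.8, 23.9, 27.7 mm/h.
Σ(I−φ)·Δt = d  ⇒  (15.9+26.6+27.8+34.8+23.9+27.7 − 6φ)·0.5 = 51.8
φ = (156.7 − 51.8/0.5) / 6 = 8.85 mm/h.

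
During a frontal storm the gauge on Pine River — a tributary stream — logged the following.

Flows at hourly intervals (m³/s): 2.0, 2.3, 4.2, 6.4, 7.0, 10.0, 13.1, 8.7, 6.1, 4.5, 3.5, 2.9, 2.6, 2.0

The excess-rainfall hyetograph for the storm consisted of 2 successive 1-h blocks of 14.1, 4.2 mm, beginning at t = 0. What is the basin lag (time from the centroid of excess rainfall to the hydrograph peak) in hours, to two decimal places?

Centroid of excess rainfall: t_c = Σ P_i·t̄_i / ΣP_i = 0.7295 h (block centres at 0.5, 1.5 h).
Hydrograph peak occurs at t = 6 h, so basin lag t_L = 6 − 0.7295 = 5.27 h.

t_L ≈ 5.27 h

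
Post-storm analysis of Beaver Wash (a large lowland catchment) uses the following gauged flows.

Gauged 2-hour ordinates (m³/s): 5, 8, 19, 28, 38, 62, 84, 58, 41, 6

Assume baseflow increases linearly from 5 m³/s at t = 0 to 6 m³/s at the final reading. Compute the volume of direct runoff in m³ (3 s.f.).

Direct-runoff ordinates (Q − Q_b): 0.00, 2.89, 13.78, 22.67, 32.56, 56.44, 78.33, 52.22, 35.11, 0.00 m³/s.
ΣQ_DR = 294.0 m³/s.
With Δt = 2 h = 7200 s, V = ΣQ_DR · Δt = 294.0 × 7200 = 2.12 × 10^6 m³.

V ≈ 2.12 × 10^6 m³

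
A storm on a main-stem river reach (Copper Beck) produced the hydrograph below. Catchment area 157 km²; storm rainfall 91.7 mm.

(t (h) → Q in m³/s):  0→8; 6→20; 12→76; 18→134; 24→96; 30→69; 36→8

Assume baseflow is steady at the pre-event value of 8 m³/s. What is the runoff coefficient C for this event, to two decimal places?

ΣQ_DR = 355.0 m³/s; V = ΣQ_DR·Δt = 7.668 × 10^6 m³.
Runoff depth d = V / A = 48.84 mm.
C = d / P = 48.84 / 91.7 = 0.53.

C ≈ 0.53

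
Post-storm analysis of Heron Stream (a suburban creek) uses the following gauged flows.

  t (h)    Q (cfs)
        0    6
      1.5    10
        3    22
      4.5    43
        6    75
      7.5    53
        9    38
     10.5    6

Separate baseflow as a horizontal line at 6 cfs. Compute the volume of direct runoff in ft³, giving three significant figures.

Direct-runoff ordinates (Q − Q_b): 0.0, 4.0, 16.0, 37.0, 69.0, 47.0, 32.0, 0.0 cfs.
ΣQ_DR = 205.0 cfs.
With Δt = 1.5 h = 5400 s, V = ΣQ_DR · Δt = 205.0 × 5400 = 1.11 × 10^6 ft³.

V ≈ 1.11 × 10^6 ft³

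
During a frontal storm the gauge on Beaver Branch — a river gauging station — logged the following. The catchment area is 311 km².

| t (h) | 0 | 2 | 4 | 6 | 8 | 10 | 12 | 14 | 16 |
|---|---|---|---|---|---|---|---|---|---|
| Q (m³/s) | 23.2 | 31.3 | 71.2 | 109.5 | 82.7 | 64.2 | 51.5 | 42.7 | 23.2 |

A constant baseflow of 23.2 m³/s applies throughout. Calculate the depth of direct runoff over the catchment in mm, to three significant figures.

Direct runoff: 0.0, 8.1, 48.0, 86.3, 59.5, 41.0, 28.3, 19.5, 0.0 m³/s; ΣQ_DR = 290.7 m³/s.
V = ΣQ_DR · Δt = 290.7 × 7200 s = 2.093 × 10^6 m³.
Over A = 311 km², depth = V / A = 6.73 mm.

d ≈ 6.73 mm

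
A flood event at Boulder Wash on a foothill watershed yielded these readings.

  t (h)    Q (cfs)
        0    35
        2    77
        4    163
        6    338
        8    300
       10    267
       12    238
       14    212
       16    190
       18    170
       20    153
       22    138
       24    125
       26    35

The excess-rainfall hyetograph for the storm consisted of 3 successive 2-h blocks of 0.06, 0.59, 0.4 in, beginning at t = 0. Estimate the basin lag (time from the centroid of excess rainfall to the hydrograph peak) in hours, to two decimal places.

t_L ≈ 2.35 h

Centroid of excess rainfall: t_c = Σ P_i·t̄_i / ΣP_i = 3.6476 h (block centres at 1, 3, 5 h).
Hydrograph peak occurs at t = 6 h, so basin lag t_L = 6 − 3.6476 = 2.35 h.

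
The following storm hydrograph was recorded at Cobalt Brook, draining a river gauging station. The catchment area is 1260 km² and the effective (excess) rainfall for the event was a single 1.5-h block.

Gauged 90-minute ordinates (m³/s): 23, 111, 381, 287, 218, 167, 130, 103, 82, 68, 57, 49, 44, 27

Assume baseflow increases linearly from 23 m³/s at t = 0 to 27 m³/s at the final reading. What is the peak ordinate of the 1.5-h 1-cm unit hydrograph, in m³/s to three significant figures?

U_p ≈ 597 m³/s

Direct runoff: 0.00, 87.69, 357.38, 263.08, 193.77, 142.46, 105.15, 77.85, 56.54, 42.23, 30.92, 22.62, 17.31, 0.00 m³/s; ΣQ_DR = 1397 m³/s, peak = 357.38 m³/s.
Runoff depth d = ΣQ_DR·Δt / A = 1397 × 5400 / (1260 km²) = 5.987 mm.
The 1-cm UH is the DRH scaled by (10 mm)/d, so U_p = 357.38 × 10/5.987 = 597 m³/s.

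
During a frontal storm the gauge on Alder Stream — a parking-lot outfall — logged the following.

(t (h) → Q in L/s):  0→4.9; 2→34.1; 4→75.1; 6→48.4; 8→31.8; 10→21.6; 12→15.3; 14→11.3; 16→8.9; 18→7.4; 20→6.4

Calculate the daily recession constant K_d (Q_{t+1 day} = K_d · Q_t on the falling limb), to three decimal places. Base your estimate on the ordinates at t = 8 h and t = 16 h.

Between t = 8 h and t = 16 h the flow falls from 31.8 to 8.9 L/s over 4×2 h = 8 h.
Per-interval ratio K = (8.9/31.8)^(1/4) = 0.7273; K_d = K^(24/2) = 0.022.

K_d ≈ 0.022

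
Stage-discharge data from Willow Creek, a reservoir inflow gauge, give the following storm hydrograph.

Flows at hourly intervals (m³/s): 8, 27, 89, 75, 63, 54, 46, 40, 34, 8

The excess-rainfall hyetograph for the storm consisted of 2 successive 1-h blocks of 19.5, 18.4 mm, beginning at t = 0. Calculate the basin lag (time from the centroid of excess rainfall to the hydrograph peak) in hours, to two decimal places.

Centroid of excess rainfall: t_c = Σ P_i·t̄_i / ΣP_i = 0.9855 h (block centres at 0.5, 1.5 h).
Hydrograph peak occurs at t = 2 h, so basin lag t_L = 2 − 0.9855 = 1.01 h.

t_L ≈ 1.01 h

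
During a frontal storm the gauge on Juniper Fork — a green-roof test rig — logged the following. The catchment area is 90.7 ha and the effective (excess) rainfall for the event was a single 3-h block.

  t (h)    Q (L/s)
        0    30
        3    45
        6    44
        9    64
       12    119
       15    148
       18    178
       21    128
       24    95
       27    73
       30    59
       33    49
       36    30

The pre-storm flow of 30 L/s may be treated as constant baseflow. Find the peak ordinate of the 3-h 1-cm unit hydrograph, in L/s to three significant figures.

Direct runoff: 0.0, 15.0, 14.0, 34.0, 89.0, 118.0, 148.0, 98.0, 65.0, 43.0, 29.0, 19.0, 0.0 L/s; ΣQ_DR = 672.0 L/s, peak = 148.0 L/s.
Runoff depth d = ΣQ_DR·Δt / A = 672.0 × 10800 / (90.7 ha) = 8.002 mm.
The 1-cm UH is the DRH scaled by (10 mm)/d, so U_p = 148.0 × 10/8.002 = 185 L/s.

U_p ≈ 185 L/s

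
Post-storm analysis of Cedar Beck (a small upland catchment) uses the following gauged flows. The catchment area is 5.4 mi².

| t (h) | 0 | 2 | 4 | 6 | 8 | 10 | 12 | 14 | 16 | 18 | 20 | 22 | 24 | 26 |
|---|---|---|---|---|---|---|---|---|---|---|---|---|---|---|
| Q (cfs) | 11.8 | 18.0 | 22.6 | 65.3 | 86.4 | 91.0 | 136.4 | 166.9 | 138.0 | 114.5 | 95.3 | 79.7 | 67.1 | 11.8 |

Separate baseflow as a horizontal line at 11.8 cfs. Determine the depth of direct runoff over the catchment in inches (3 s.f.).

d ≈ 0.539 in

Direct runoff: 0.0, 6.2, 10.8, 53.5, 74.6, 79.2, 124.6, 155.1, 126.2, 102.7, 83.5, 67.9, 55.3, 0.0 cfs; ΣQ_DR = 939.6 cfs.
V = ΣQ_DR · Δt = 939.6 × 7200 s = 6.765 × 10^6 ft³.
Over A = 5.4 mi², depth = V / A = 0.539 in.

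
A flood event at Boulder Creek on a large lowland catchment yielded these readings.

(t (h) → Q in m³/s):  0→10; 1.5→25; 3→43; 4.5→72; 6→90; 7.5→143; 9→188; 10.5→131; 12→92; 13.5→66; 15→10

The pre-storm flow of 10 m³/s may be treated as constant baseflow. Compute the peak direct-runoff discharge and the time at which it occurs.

Subtracting baseflow gives direct-runoff ordinates: 0.0, 15.0, 33.0, 62.0, 80.0, 133.0, 178.0, 121.0, 82.0, 56.0, 0.0 m³/s.
The maximum is 178.0 m³/s, occurring at the reading for t = 9 h.

Q_p = 178.0 m³/s at t = 9 h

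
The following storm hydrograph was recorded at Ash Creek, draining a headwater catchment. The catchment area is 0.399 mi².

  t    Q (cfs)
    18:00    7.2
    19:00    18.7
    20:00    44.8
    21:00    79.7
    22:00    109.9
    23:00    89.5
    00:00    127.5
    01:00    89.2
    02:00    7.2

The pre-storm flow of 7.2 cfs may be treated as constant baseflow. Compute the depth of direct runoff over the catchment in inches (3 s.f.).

Direct runoff: 0.0, 11.5, 37.6, 72.5, 102.7, 82.3, 120.3, 82.0, 0.0 cfs; ΣQ_DR = 508.9 cfs.
V = ΣQ_DR · Δt = 508.9 × 3600 s = 1.832 × 10^6 ft³.
Over A = 0.399 mi², depth = V / A = 1.98 in.

d ≈ 1.98 in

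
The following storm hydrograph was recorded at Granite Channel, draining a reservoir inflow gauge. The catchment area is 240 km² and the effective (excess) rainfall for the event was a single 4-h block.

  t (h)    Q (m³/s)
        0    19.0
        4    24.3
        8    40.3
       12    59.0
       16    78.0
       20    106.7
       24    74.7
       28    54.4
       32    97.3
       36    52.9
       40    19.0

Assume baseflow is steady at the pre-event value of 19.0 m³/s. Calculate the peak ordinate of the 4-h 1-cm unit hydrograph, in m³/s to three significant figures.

Direct runoff: 0.0, 5.3, 21.3, 40.0, 59.0, 87.7, 55.7, 35.4, 78.3, 33.9, 0.0 m³/s; ΣQ_DR = 416.6 m³/s, peak = 87.7 m³/s.
Runoff depth d = ΣQ_DR·Δt / A = 416.6 × 14400 / (240 km²) = 25.00 mm.
The 1-cm UH is the DRH scaled by (10 mm)/d, so U_p = 87.7 × 10/25.00 = 35.1 m³/s.

U_p ≈ 35.1 m³/s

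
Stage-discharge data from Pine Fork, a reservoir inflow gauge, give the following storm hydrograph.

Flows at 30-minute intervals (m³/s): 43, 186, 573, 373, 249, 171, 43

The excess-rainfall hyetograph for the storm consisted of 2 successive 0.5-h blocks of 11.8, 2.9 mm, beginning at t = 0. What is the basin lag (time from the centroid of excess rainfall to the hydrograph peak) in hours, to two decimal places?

t_L ≈ 0.65 h

Centroid of excess rainfall: t_c = Σ P_i·t̄_i / ΣP_i = 0.3486 h (block centres at 0.25, 0.75 h).
Hydrograph peak occurs at t = 1 h, so basin lag t_L = 1 − 0.3486 = 0.65 h.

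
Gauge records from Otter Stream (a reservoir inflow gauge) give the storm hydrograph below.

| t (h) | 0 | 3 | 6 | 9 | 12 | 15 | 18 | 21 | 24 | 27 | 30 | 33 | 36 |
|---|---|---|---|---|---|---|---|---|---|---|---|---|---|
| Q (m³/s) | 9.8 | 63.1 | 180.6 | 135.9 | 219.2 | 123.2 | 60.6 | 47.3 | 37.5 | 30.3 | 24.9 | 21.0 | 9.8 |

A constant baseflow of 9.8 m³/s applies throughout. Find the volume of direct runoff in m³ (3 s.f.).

Direct-runoff ordinates (Q − Q_b): 0.0, 53.3, 170.8, 126.1, 209.4, 113.4, 50.8, 37.5, 27.7, 20.5, 15.1, 11.2, 0.0 m³/s.
ΣQ_DR = 835.8 m³/s.
With Δt = 3 h = 10800 s, V = ΣQ_DR · Δt = 835.8 × 10800 = 9.03 × 10^6 m³.

V ≈ 9.03 × 10^6 m³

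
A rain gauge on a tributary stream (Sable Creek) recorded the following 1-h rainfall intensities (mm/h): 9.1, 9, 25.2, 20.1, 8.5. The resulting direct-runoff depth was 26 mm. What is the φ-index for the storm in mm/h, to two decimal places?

Only the 2 blocks with intensity above φ contribute runoff: 25.2, 20.1 mm/h.
Σ(I−φ)·Δt = d  ⇒  (25.2+20.1 − 2φ)·1 = 26
φ = (45.30 − 26/1) / 2 = 9.65 mm/h.

φ ≈ 9.65 mm/h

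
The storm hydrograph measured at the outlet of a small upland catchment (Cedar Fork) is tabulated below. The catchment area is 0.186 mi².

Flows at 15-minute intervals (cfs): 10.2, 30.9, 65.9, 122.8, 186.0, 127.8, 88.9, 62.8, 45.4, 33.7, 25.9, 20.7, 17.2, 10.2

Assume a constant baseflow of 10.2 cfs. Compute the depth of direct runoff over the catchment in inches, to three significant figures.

d ≈ 1.47 in

Direct runoff: 0.0, 20.7, 55.7, 112.6, 175.8, 117.6, 78.7, 52.6, 35.2, 23.5, 15.7, 10.5, 7.0, 0.0 cfs; ΣQ_DR = 705.6 cfs.
V = ΣQ_DR · Δt = 705.6 × 900 s = 6.350 × 10^5 ft³.
Over A = 0.186 mi², depth = V / A = 1.47 in.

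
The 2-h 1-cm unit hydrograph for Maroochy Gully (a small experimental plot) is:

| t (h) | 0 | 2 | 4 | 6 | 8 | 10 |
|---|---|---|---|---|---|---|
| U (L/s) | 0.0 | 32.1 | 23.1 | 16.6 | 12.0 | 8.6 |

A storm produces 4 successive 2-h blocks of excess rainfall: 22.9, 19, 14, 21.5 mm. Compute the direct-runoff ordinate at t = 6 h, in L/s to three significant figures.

By discrete convolution, Q_j = Σ (P_i / 10 mm) · U_{j−i}.
At t = 6 h (j=3): Q = (22.9/10)·16.6 + (19/10)·23.1 + (14/10)·32.1 + (21.5/10)·0.0 = 127 L/s.

Q ≈ 127 L/s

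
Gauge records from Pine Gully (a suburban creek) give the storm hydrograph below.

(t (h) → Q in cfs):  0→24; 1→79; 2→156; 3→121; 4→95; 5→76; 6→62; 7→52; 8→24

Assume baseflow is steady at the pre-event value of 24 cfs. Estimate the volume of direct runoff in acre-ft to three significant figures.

Direct-runoff ordinates (Q − Q_b): 0.0, 55.0, 132.0, 97.0, 71.0, 52.0, 38.0, 28.0, 0.0 cfs.
ΣQ_DR = 473.0 cfs.
With Δt = 1 h = 3600 s, V = ΣQ_DR · Δt = 473.0 × 3600 = 1.70 × 10^6 ft³ = 39.1 acre-ft.

V ≈ 39.1 acre-ft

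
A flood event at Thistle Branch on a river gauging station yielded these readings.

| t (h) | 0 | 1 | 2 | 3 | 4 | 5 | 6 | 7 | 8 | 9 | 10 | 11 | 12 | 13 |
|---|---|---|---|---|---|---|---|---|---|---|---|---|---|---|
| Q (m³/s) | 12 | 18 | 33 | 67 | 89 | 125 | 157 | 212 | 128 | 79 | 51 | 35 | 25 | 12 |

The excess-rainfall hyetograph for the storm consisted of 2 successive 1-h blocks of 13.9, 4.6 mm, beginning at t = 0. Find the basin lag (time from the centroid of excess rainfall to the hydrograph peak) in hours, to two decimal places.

Centroid of excess rainfall: t_c = Σ P_i·t̄_i / ΣP_i = 0.7486 h (block centres at 0.5, 1.5 h).
Hydrograph peak occurs at t = 7 h, so basin lag t_L = 7 − 0.7486 = 6.25 h.

t_L ≈ 6.25 h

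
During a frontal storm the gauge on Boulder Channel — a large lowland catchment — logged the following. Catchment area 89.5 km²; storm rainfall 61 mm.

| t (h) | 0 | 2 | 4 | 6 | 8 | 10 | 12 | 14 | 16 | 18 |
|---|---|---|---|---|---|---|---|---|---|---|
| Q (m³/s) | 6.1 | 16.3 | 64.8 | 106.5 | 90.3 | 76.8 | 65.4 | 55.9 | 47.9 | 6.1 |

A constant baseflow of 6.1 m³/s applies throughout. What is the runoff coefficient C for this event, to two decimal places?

ΣQ_DR = 475.1 m³/s; V = ΣQ_DR·Δt = 3.421 × 10^6 m³.
Runoff depth d = V / A = 38.22 mm.
C = d / P = 38.22 / 61 = 0.63.

C ≈ 0.63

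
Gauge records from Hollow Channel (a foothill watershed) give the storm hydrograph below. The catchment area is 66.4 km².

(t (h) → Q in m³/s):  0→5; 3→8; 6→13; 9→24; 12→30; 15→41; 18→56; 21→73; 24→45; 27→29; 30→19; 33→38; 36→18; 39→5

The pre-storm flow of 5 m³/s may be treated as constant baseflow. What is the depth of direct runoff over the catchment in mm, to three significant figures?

Direct runoff: 0.0, 3.0, 8.0, 19.0, 25.0, 36.0, 51.0, 68.0, 40.0, 24.0, 14.0, 33.0, 13.0, 0.0 m³/s; ΣQ_DR = 334.0 m³/s.
V = ΣQ_DR · Δt = 334.0 × 10800 s = 3.607 × 10^6 m³.
Over A = 66.4 km², depth = V / A = 54.3 mm.

d ≈ 54.3 mm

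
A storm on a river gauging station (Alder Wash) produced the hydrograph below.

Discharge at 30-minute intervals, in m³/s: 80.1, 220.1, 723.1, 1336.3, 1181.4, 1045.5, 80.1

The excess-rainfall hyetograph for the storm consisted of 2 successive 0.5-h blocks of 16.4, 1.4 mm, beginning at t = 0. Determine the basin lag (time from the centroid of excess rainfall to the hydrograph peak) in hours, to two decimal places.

Centroid of excess rainfall: t_c = Σ P_i·t̄_i / ΣP_i = 0.2893 h (block centres at 0.25, 0.75 h).
Hydrograph peak occurs at t = 1.5 h, so basin lag t_L = 1.5 − 0.2893 = 1.21 h.

t_L ≈ 1.21 h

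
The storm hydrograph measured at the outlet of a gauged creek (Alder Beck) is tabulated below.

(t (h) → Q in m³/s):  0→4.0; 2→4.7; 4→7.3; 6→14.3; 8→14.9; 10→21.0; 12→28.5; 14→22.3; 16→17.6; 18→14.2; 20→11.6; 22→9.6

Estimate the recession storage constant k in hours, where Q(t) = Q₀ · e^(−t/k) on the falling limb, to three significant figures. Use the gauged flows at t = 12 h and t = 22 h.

k ≈ 9.19 h

On the falling limb, Q drops from 28.5 to 9.6 m³/s between t = 12 h and t = 22 h (Δt = 10 h).
k = −Δt / ln(Q₂/Q₁) = −10 / ln(9.6/28.5) = 9.19 h.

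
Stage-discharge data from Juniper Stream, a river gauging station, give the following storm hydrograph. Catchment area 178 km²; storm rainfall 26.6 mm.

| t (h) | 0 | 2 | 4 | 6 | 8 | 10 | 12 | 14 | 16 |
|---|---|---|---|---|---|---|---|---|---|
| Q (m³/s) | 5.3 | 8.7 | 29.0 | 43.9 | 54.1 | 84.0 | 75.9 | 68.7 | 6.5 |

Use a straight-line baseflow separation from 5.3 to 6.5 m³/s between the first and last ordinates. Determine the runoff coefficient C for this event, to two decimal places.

C ≈ 0.49

ΣQ_DR = 323.0 m³/s; V = ΣQ_DR·Δt = 2.326 × 10^6 m³.
Runoff depth d = V / A = 13.07 mm.
C = d / P = 13.07 / 26.6 = 0.49.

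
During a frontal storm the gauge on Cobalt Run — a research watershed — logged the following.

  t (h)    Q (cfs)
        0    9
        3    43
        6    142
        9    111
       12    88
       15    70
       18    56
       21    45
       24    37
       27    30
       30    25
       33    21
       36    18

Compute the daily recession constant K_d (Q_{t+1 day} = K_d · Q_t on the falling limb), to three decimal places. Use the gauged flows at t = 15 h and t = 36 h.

K_d ≈ 0.212

Between t = 15 h and t = 36 h the flow falls from 70 to 18 cfs over 7×3 h = 21 h.
Per-interval ratio K = (18/70)^(1/7) = 0.8236; K_d = K^(24/3) = 0.212.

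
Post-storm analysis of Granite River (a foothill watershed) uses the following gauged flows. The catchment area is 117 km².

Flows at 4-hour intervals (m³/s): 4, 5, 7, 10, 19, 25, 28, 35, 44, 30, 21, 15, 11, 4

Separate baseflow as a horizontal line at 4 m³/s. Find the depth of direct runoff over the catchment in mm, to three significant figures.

d ≈ 24.9 mm

Direct runoff: 0.0, 1.0, 3.0, 6.0, 15.0, 21.0, 24.0, 31.0, 40.0, 26.0, 17.0, 11.0, 7.0, 0.0 m³/s; ΣQ_DR = 202.0 m³/s.
V = ΣQ_DR · Δt = 202.0 × 14400 s = 2.909 × 10^6 m³.
Over A = 117 km², depth = V / A = 24.9 mm.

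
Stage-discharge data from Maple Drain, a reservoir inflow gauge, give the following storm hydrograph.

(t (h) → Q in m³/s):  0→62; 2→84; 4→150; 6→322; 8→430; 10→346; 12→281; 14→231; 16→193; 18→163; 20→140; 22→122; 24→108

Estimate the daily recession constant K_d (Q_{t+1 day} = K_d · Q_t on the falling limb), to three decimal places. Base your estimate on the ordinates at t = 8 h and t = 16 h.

Between t = 8 h and t = 16 h the flow falls from 430 to 193 m³/s over 4×2 h = 8 h.
Per-interval ratio K = (193/430)^(1/4) = 0.8185; K_d = K^(24/2) = 0.090.

K_d ≈ 0.090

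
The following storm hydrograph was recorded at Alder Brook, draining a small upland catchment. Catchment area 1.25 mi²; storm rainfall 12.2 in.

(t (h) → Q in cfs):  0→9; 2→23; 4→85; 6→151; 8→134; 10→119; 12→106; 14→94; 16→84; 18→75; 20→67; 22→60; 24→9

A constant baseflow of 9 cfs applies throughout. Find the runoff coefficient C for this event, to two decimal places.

C ≈ 0.18

ΣQ_DR = 899.0 cfs; V = ΣQ_DR·Δt = 6.473 × 10^6 ft³.
Runoff depth d = V / A = 2.229 in.
C = d / P = 2.229 / 12.2 = 0.18.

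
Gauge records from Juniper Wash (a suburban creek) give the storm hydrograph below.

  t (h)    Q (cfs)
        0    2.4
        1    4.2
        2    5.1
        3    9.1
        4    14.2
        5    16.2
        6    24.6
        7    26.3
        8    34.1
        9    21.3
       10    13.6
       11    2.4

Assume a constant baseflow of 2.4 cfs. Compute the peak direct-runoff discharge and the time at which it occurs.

Subtracting baseflow gives direct-runoff ordinates: 0.0, 1.8, 2.7, 6.7, 11.8, 13.8, 22.2, 23.9, 31.7, 18.9, 11.2, 0.0 cfs.
The maximum is 31.7 cfs, occurring at the reading for t = 8 h.

Q_p = 31.7 cfs at t = 8 h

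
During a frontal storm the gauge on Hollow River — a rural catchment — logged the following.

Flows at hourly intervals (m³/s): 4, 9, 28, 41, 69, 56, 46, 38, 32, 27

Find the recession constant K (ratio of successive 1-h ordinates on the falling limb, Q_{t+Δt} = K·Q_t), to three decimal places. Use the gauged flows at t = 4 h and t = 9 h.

K ≈ 0.829

Using the recession-limb readings at t = 4 h and t = 9 h: Q falls from 69 to 27 m³/s over 5 intervals.
K = (Q₂/Q₁)^(1/5) = (27/69)^(1/5) = 0.829.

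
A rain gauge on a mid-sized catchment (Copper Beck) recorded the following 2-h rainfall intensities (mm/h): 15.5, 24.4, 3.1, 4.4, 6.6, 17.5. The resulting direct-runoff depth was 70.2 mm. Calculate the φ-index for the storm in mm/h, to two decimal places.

Only the 3 blocks with intensity above φ contribute runoff: 15.5, 24.4, 17.5 mm/h.
Σ(I−φ)·Δt = d  ⇒  (15.5+24.4+17.5 − 3φ)·2 = 70.2
φ = (57.40 − 70.2/2) / 3 = 7.43 mm/h.

φ ≈ 7.43 mm/h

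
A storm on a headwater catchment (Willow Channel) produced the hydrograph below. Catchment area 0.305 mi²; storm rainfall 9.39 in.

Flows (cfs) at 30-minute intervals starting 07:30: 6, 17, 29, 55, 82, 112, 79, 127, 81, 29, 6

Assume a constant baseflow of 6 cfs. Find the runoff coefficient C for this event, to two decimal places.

ΣQ_DR = 557.0 cfs; V = ΣQ_DR·Δt = 1.003 × 10^6 ft³.
Runoff depth d = V / A = 1.415 in.
C = d / P = 1.415 / 9.39 = 0.15.

C ≈ 0.15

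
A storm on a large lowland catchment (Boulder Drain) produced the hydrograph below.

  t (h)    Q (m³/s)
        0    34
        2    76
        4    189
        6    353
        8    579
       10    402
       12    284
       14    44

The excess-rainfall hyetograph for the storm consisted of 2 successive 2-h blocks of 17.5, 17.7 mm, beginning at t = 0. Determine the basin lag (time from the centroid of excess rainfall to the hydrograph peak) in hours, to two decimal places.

t_L ≈ 5.99 h

Centroid of excess rainfall: t_c = Σ P_i·t̄_i / ΣP_i = 2.0057 h (block centres at 1, 3 h).
Hydrograph peak occurs at t = 8 h, so basin lag t_L = 8 − 2.0057 = 5.99 h.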